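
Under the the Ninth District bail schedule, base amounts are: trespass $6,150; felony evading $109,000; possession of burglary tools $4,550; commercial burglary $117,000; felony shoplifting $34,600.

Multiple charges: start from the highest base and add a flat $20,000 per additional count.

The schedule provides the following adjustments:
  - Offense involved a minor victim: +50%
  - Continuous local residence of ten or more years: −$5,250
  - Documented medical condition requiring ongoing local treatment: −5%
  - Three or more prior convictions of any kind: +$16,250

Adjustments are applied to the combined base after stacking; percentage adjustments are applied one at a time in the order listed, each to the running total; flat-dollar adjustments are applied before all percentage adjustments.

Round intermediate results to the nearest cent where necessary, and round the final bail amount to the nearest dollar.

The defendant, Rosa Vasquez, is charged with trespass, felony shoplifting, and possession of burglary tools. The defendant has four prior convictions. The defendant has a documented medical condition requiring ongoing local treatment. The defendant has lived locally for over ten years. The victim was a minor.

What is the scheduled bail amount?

Base amounts from the schedule: trespass $6,150; felony shoplifting $34,600; possession of burglary tools $4,550.
Stacking rule: highest base plus $20,000 per additional charge. Highest is felony shoplifting at $34,600; 2 additional charges → +$40,000. Combined base = $74,600.
Continuous local residence of ten or more years (−$5,250 flat): $74,600 − $5,250 = $69,350.
Three or more prior convictions of any kind (+$16,250 flat): $69,350 + $16,250 = $85,600.
Offense involved a minor victim (+50%): $85,600 × 1.5 = $128,400.
Documented medical condition requiring ongoing local treatment (−5%): $128,400 × 0.95 = $121,980.

$121,980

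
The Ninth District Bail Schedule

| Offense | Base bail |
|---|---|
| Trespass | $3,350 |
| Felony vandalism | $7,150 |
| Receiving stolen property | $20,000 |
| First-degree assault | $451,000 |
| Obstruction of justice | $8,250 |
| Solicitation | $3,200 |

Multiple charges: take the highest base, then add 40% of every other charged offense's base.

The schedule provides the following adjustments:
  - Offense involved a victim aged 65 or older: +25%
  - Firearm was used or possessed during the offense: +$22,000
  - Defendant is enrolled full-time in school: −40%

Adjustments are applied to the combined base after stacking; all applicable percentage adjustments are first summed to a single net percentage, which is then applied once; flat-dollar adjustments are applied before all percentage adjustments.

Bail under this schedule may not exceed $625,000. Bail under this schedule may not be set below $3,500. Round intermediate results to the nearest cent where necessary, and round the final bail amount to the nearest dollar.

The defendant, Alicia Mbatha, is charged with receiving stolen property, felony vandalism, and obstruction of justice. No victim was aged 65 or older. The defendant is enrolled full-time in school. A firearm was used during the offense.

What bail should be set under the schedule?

$28,896

Base amounts from the schedule: receiving stolen property $20,000; felony vandalism $7,150; obstruction of justice $8,250.
Stacking rule: highest base plus 40% of each additional charge. Highest is receiving stolen property at $20,000. Additional: $7,150 × 40% = $2,860; $8,250 × 40% = $3,300. Combined base = $20,000 + $6,160 = $26,160.
Firearm was used or possessed during the offense (+$22,000 flat): $26,160 + $22,000 = $48,160.
Defendant is enrolled full-time in school (−40%): $48,160 × 0.6 = $28,896.
$28,896 is within the $625,000 maximum.
$28,896 is at or above the $3,500 minimum.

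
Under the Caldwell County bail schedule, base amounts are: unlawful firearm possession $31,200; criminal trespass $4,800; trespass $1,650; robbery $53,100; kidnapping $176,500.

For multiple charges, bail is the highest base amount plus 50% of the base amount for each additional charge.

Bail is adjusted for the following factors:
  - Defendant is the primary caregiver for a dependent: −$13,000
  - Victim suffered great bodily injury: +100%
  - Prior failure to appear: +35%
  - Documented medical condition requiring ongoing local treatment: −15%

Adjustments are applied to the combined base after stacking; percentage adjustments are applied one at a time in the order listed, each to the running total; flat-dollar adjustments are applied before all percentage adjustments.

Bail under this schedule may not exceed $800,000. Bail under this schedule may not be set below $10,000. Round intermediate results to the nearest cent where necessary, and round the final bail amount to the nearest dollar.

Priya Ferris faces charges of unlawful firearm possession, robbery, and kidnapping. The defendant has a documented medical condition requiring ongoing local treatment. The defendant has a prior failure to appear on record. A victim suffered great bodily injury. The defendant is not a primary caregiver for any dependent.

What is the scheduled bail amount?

$501,802

Base amounts from the schedule: unlawful firearm possession $31,200; robbery $53,100; kidnapping $176,500.
Stacking rule: highest base plus 50% of each additional charge. Highest is kidnapping at $176,500. Additional: $31,200 × 50% = $15,600; $53,100 × 50% = $26,550. Combined base = $176,500 + $42,150 = $218,650.
Victim suffered great bodily injury (+100%): $218,650 × 2 = $437,300.
Prior failure to appear (+35%): $437,300 × 1.35 = $590,355.
Documented medical condition requiring ongoing local treatment (−15%): $590,355 × 0.85 = $501,801.75.
$501,801.75 is within the $800,000 maximum.
$501,801.75 is at or above the $10,000 minimum.
Rounded to the nearest dollar: $501,802.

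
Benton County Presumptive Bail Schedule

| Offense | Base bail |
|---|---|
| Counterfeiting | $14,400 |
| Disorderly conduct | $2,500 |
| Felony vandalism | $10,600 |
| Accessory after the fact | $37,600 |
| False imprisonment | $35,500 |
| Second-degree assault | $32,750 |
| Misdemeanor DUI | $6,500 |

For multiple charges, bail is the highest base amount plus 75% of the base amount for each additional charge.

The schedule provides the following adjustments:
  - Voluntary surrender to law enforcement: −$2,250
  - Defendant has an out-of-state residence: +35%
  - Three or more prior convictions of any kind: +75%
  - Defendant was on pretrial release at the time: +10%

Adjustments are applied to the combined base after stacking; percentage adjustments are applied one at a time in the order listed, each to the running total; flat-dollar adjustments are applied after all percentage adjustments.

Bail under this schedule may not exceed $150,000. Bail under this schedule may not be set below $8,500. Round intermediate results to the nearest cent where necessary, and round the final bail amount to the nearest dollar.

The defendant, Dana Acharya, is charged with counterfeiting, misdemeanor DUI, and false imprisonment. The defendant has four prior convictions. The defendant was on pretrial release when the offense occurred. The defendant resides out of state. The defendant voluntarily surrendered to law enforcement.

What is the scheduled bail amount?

$130,741

Base amounts from the schedule: counterfeiting $14,400; misdemeanor DUI $6,500; false imprisonment $35,500.
Stacking rule: highest base plus 75% of each additional charge. Highest is false imprisonment at $35,500. Additional: $14,400 × 75% = $10,800; $6,500 × 75% = $4,875. Combined base = $35,500 + $15,675 = $51,175.
Defendant has an out-of-state residence (+35%): $51,175 × 1.35 = $69,086.25.
Three or more prior convictions of any kind (+75%): $69,086.25 × 1.75 = $120,900.94.
Defendant was on pretrial release at the time (+10%): $120,900.94 × 1.1 = $132,991.03.
Voluntary surrender to law enforcement (−$2,250 flat): $132,991.03 − $2,250 = $130,741.03.
$130,741.03 is within the $150,000 maximum.
$130,741.03 is at or above the $8,500 minimum.
Rounded to the nearest dollar: $130,741.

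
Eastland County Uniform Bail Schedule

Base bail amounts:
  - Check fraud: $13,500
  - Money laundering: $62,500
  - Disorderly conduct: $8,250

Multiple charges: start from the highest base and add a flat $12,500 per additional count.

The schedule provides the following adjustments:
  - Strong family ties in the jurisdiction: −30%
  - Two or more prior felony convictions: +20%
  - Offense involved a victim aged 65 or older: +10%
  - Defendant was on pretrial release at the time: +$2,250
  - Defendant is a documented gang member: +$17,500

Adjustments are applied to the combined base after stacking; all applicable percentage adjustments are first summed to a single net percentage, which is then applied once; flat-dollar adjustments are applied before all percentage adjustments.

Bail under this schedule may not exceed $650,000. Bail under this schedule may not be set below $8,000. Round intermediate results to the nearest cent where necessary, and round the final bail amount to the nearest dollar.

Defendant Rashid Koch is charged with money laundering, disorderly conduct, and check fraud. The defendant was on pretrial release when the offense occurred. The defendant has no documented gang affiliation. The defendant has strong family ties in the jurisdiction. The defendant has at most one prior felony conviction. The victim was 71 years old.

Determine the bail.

Base amounts from the schedule: money laundering $62,500; disorderly conduct $8,250; check fraud $13,500.
Stacking rule: highest base plus $12,500 per additional charge. Highest is money laundering at $62,500; 2 additional charges → +$25,000. Combined base = $87,500.
Defendant was on pretrial release at the time (+$2,250 flat): $87,500 + $2,250 = $89,750.
Net percentage adjustment: −30% +10% = −20%. $89,750 × 0.8 = $71,800.
$71,800 is within the $650,000 maximum.
$71,800 is at or above the $8,000 minimum.

$71,800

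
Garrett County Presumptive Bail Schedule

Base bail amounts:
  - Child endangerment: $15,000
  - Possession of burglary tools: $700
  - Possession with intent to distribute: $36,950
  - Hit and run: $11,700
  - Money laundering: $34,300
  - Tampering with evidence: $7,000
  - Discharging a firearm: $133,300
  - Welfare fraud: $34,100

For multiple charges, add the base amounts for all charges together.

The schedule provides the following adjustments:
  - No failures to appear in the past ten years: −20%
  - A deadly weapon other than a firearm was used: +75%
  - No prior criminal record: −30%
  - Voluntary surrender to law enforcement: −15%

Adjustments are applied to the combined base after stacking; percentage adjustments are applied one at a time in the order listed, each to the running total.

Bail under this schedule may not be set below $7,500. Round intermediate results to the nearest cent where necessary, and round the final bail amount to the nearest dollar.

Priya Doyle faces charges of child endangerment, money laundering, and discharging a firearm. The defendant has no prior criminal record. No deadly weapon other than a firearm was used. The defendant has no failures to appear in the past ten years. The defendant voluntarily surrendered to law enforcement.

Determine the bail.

Base amounts from the schedule: child endangerment $15,000; money laundering $34,300; discharging a firearm $133,300.
Stacking rule: sum of all bases. $15,000 + $34,300 + $133,300 = $182,600.
No failures to appear in the past ten years (−20%): $182,600 × 0.8 = $146,080.
No prior criminal record (−30%): $146,080 × 0.7 = $102,256.
Voluntary surrender to law enforcement (−15%): $102,256 × 0.85 = $86,917.60.
$86,917.60 is at or above the $7,500 minimum.
Rounded to the nearest dollar: $86,918.

$86,918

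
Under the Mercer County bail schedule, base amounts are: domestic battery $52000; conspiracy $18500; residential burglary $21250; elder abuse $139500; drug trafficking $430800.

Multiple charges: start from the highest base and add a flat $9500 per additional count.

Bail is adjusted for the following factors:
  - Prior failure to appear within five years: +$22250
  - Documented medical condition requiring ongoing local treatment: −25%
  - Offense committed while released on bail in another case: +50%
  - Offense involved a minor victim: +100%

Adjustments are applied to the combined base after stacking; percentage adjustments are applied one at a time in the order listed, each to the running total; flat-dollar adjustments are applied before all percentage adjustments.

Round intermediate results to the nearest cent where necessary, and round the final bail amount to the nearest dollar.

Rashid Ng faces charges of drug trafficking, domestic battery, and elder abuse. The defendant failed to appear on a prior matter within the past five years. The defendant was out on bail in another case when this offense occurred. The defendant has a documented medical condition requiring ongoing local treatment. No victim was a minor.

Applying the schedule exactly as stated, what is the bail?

Base amounts from the schedule: drug trafficking $430800; domestic battery $52000; elder abuse $139500.
Stacking rule: highest base plus $9500 per additional charge. Highest is drug trafficking at $430800; 2 additional charges → +$19000. Combined base = $449800.
Prior failure to appear within five years (+$22250 flat): $449800 + $22250 = $472050.
Documented medical condition requiring ongoing local treatment (−25%): $472050 × 0.75 = $354037.50.
Offense committed while released on bail in another case (+50%): $354037.50 × 1.5 = $531056.25.
Rounded to the nearest dollar: $531056.

$531056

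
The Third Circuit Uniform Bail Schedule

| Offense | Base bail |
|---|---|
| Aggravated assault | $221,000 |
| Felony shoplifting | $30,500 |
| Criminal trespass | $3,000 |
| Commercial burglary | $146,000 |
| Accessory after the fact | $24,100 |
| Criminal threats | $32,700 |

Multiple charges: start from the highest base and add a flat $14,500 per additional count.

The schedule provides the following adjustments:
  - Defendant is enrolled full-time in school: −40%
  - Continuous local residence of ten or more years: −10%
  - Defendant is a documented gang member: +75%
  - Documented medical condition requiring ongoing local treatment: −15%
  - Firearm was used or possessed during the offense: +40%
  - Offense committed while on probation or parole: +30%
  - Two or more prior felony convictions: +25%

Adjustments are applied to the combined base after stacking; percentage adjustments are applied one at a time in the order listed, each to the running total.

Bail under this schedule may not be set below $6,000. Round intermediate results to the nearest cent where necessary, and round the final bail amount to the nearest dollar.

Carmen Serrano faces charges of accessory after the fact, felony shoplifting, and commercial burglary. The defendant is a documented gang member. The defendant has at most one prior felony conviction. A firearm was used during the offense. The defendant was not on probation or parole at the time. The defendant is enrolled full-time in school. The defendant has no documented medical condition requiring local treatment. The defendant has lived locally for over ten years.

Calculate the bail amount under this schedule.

$231,525

Base amounts from the schedule: accessory after the fact $24,100; felony shoplifting $30,500; commercial burglary $146,000.
Stacking rule: highest base plus $14,500 per additional charge. Highest is commercial burglary at $146,000; 2 additional charges → +$29,000. Combined base = $175,000.
Defendant is enrolled full-time in school (−40%): $175,000 × 0.6 = $105,000.
Continuous local residence of ten or more years (−10%): $105,000 × 0.9 = $94,500.
Defendant is a documented gang member (+75%): $94,500 × 1.75 = $165,375.
Firearm was used or possessed during the offense (+40%): $165,375 × 1.4 = $231,525.
$231,525 is at or above the $6,000 minimum.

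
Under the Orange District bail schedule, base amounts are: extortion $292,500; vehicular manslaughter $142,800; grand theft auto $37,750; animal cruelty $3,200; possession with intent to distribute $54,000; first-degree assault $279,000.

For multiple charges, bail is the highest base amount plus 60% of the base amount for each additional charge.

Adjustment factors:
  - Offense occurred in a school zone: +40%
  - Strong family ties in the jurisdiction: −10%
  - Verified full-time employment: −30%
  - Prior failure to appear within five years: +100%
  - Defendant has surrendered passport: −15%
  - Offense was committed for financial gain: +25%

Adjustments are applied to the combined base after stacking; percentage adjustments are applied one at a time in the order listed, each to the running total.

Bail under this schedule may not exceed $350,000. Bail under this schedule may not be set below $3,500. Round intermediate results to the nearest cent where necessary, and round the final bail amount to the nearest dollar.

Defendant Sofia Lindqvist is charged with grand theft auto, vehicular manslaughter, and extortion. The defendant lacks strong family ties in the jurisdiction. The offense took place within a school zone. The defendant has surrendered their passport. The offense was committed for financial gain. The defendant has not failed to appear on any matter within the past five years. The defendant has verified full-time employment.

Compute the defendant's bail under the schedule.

$350,000

Base amounts from the schedule: grand theft auto $37,750; vehicular manslaughter $142,800; extortion $292,500.
Stacking rule: highest base plus 60% of each additional charge. Highest is extortion at $292,500. Additional: $37,750 × 60% = $22,650; $142,800 × 60% = $85,680. Combined base = $292,500 + $108,330 = $400,830.
Offense occurred in a school zone (+40%): $400,830 × 1.4 = $561,162.
Verified full-time employment (−30%): $561,162 × 0.7 = $392,813.40.
Defendant has surrendered passport (−15%): $392,813.40 × 0.85 = $333,891.39.
Offense was committed for financial gain (+25%): $333,891.39 × 1.25 = $417,364.24.
Result $417,364.24 exceeds the maximum of $350,000; bail is capped at $350,000.
$350,000 is at or above the $3,500 minimum.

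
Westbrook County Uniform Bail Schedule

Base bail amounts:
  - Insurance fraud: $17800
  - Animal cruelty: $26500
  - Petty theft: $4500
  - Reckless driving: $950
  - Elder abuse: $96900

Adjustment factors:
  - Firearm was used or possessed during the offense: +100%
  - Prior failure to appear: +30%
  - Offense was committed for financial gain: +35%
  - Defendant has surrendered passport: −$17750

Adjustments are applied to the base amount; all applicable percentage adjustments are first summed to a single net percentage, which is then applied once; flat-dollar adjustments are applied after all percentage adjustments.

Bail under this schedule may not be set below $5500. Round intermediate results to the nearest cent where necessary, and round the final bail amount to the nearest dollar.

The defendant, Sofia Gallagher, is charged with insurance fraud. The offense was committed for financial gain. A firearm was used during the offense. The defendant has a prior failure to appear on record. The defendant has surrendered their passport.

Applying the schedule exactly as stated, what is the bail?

$29420

Base amounts from the schedule: insurance fraud $17800.
Single charge. Combined base = $17800.
Net percentage adjustment: +100% +30% +35% = +165%. $17800 × 2.65 = $47170.
Defendant has surrendered passport (−$17750 flat): $47170 − $17750 = $29420.
$29420 is at or above the $5500 minimum.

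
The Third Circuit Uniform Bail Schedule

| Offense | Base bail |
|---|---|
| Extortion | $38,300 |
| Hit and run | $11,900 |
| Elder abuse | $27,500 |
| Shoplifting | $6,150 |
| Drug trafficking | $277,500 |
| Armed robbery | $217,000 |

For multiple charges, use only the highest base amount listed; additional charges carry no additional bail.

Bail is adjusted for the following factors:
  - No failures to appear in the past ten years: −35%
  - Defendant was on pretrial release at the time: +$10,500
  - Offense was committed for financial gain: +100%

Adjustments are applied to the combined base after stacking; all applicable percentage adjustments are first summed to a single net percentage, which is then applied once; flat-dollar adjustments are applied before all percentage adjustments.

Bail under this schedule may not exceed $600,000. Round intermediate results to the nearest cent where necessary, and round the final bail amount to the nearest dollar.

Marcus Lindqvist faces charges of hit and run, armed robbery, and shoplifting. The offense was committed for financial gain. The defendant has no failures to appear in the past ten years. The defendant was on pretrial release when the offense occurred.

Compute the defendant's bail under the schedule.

Base amounts from the schedule: hit and run $11,900; armed robbery $217,000; shoplifting $6,150.
Stacking rule: use the highest base only. Highest is armed robbery at $217,000. Combined base = $217,000.
Defendant was on pretrial release at the time (+$10,500 flat): $217,000 + $10,500 = $227,500.
Net percentage adjustment: −35% +100% = +65%. $227,500 × 1.65 = $375,375.
$375,375 is within the $600,000 maximum.

$375,375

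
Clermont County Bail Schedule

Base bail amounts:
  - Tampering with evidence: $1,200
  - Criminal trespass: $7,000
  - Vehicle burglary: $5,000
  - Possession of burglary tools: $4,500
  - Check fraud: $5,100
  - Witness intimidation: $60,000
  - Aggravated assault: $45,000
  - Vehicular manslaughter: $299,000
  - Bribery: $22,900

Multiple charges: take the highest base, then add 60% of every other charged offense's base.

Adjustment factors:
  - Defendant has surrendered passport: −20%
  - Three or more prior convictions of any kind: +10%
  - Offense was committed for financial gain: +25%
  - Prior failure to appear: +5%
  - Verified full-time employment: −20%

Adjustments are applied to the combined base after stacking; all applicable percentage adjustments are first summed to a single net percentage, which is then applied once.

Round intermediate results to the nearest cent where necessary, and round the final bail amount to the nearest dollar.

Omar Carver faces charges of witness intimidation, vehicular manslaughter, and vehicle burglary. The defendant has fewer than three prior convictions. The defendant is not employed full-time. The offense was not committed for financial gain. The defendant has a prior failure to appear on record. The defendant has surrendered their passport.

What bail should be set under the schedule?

$287,300

Base amounts from the schedule: witness intimidation $60,000; vehicular manslaughter $299,000; vehicle burglary $5,000.
Stacking rule: highest base plus 60% of each additional charge. Highest is vehicular manslaughter at $299,000. Additional: $60,000 × 60% = $36,000; $5,000 × 60% = $3,000. Combined base = $299,000 + $39,000 = $338,000.
Net percentage adjustment: −20% +5% = −15%. $338,000 × 0.85 = $287,300.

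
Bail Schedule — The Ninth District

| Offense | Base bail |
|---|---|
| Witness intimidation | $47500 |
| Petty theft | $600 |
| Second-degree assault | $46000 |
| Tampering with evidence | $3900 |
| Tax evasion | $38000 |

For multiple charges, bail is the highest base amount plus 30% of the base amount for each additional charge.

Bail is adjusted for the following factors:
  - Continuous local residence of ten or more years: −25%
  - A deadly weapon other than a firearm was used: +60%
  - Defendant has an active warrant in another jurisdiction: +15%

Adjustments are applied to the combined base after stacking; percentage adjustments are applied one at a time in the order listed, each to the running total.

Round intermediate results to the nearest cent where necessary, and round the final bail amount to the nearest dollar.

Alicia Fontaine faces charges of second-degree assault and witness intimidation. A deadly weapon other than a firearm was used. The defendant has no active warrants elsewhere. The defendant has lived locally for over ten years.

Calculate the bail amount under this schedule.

Base amounts from the schedule: second-degree assault $46000; witness intimidation $47500.
Stacking rule: highest base plus 30% of each additional charge. Highest is witness intimidation at $47500. Additional: $46000 × 30% = $13800. Combined base = $47500 + $13800 = $61300.
Continuous local residence of ten or more years (−25%): $61300 × 0.75 = $45975.
A deadly weapon other than a firearm was used (+60%): $45975 × 1.6 = $73560.

$73560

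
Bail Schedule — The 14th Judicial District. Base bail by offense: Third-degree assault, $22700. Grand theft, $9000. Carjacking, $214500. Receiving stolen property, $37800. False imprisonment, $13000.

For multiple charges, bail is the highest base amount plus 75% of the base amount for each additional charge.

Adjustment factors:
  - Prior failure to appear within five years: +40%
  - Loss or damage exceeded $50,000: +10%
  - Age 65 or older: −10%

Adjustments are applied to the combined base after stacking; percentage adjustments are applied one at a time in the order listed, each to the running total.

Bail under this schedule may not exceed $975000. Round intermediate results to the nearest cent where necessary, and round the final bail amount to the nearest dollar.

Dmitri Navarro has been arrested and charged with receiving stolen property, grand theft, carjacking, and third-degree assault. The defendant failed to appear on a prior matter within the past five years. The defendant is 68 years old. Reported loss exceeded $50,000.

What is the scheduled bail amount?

Base amounts from the schedule: receiving stolen property $37800; grand theft $9000; carjacking $214500; third-degree assault $22700.
Stacking rule: highest base plus 75% of each additional charge. Highest is carjacking at $214500. Additional: $37800 × 75% = $28350; $9000 × 75% = $6750; $22700 × 75% = $17025. Combined base = $214500 + $52125 = $266625.
Prior failure to appear within five years (+40%): $266625 × 1.4 = $373275.
Loss or damage exceeded $50,000 (+10%): $373275 × 1.1 = $410602.50.
Age 65 or older (−10%): $410602.50 × 0.9 = $369542.25.
$369542.25 is within the $975000 maximum.
Rounded to the nearest dollar: $369542.

$369542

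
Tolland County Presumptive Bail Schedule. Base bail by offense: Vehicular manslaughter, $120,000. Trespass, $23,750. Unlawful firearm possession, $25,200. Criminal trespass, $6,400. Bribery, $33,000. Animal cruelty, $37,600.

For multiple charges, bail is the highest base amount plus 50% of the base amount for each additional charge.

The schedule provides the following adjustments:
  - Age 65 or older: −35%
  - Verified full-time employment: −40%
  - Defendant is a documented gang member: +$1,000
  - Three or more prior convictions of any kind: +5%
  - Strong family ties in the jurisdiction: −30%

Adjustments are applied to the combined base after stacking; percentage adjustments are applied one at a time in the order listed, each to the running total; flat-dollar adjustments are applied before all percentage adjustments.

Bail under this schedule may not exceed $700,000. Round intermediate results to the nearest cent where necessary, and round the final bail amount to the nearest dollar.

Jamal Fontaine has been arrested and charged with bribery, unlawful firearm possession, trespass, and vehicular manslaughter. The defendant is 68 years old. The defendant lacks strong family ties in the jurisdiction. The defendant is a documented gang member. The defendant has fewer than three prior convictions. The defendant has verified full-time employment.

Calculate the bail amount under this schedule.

$63,170

Base amounts from the schedule: bribery $33,000; unlawful firearm possession $25,200; trespass $23,750; vehicular manslaughter $120,000.
Stacking rule: highest base plus 50% of each additional charge. Highest is vehicular manslaughter at $120,000. Additional: $33,000 × 50% = $16,500; $25,200 × 50% = $12,600; $23,750 × 50% = $11,875. Combined base = $120,000 + $40,975 = $160,975.
Defendant is a documented gang member (+$1,000 flat): $160,975 + $1,000 = $161,975.
Age 65 or older (−35%): $161,975 × 0.65 = $105,283.75.
Verified full-time employment (−40%): $105,283.75 × 0.6 = $63,170.25.
$63,170.25 is within the $700,000 maximum.
Rounded to the nearest dollar: $63,170.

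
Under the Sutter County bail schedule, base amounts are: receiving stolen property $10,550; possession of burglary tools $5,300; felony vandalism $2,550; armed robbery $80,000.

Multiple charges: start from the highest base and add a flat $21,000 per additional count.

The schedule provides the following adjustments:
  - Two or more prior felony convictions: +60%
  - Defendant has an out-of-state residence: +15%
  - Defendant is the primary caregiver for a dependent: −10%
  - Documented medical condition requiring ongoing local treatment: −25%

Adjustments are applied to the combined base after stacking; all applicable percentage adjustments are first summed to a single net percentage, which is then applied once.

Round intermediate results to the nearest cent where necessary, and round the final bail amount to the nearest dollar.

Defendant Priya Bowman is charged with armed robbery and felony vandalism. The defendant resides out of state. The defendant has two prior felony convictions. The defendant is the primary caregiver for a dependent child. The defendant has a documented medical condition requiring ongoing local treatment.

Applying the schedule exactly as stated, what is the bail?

$141,400

Base amounts from the schedule: armed robbery $80,000; felony vandalism $2,550.
Stacking rule: highest base plus $21,000 per additional charge. Highest is armed robbery at $80,000; 1 additional charge → +$21,000. Combined base = $101,000.
Net percentage adjustment: +60% +15% −10% −25% = +40%. $101,000 × 1.4 = $141,400.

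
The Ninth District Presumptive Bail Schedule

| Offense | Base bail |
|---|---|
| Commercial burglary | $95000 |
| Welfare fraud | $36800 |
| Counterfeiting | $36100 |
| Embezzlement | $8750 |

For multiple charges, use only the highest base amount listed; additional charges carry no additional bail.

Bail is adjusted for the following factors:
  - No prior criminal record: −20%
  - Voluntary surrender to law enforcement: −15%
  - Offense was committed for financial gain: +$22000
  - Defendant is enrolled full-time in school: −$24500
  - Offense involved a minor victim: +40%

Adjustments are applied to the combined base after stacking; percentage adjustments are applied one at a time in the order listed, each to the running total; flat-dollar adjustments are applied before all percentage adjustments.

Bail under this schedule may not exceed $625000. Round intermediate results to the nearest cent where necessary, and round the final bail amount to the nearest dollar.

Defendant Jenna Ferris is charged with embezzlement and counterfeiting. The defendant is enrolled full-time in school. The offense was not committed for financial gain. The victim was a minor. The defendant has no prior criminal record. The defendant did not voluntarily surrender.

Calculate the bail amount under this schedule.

$12992

Base amounts from the schedule: embezzlement $8750; counterfeiting $36100.
Stacking rule: use the highest base only. Highest is counterfeiting at $36100. Combined base = $36100.
Defendant is enrolled full-time in school (−$24500 flat): $36100 − $24500 = $11600.
No prior criminal record (−20%): $11600 × 0.8 = $9280.
Offense involved a minor victim (+40%): $9280 × 1.4 = $12992.
$12992 is within the $625000 maximum.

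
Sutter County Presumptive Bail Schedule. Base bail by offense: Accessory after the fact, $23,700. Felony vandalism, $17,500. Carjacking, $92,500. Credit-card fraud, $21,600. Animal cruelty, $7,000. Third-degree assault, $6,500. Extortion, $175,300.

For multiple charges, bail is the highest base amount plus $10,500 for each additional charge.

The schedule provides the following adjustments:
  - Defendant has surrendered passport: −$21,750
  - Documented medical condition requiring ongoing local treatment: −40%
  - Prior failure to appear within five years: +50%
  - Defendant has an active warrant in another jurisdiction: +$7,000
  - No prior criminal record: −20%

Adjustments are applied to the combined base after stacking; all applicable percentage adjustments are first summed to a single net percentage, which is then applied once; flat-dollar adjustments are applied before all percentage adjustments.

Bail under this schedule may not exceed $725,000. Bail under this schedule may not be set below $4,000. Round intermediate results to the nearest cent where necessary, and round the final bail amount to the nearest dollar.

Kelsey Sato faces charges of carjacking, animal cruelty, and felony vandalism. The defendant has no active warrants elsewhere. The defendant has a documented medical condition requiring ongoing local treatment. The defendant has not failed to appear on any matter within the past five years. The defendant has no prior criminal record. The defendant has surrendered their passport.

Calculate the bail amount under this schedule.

Base amounts from the schedule: carjacking $92,500; animal cruelty $7,000; felony vandalism $17,500.
Stacking rule: highest base plus $10,500 per additional charge. Highest is carjacking at $92,500; 2 additional charges → +$21,000. Combined base = $113,500.
Defendant has surrendered passport (−$21,750 flat): $113,500 − $21,750 = $91,750.
Net percentage adjustment: −40% −20% = −60%. $91,750 × 0.4 = $36,700.
$36,700 is within the $725,000 maximum.
$36,700 is at or above the $4,000 minimum.

$36,700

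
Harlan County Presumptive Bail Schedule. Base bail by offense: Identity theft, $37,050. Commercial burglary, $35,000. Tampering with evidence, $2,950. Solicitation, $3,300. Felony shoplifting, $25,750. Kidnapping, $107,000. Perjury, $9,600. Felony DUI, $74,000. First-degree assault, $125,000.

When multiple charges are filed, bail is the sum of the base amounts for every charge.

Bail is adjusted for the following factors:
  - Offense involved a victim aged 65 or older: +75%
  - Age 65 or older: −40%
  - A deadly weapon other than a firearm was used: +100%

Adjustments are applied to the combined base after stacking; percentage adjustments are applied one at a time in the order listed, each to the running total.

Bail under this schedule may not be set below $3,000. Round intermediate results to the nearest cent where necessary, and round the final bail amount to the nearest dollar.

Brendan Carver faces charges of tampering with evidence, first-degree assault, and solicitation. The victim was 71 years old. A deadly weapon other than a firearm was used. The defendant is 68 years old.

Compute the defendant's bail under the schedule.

Base amounts from the schedule: tampering with evidence $2,950; first-degree assault $125,000; solicitation $3,300.
Stacking rule: sum of all bases. $2,950 + $125,000 + $3,300 = $131,250.
Offense involved a victim aged 65 or older (+75%): $131,250 × 1.75 = $229,687.50.
Age 65 or older (−40%): $229,687.50 × 0.6 = $137,812.50.
A deadly weapon other than a firearm was used (+100%): $137,812.50 × 2 = $275,625.
$275,625 is at or above the $3,000 minimum.

$275,625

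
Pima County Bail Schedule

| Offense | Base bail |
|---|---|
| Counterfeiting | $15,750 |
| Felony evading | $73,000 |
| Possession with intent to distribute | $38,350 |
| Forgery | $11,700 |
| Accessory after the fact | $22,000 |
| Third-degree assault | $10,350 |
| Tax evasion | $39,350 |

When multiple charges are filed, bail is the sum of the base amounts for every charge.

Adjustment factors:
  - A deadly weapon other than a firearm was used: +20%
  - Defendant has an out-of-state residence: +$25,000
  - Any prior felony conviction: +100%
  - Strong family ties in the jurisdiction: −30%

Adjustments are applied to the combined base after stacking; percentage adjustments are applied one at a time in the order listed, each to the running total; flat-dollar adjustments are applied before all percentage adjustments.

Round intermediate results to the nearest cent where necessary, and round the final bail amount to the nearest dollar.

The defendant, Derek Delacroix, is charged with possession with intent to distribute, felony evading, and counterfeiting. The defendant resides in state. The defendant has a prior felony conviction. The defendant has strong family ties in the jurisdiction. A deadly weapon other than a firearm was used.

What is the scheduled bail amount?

$213,528

Base amounts from the schedule: possession with intent to distribute $38,350; felony evading $73,000; counterfeiting $15,750.
Stacking rule: sum of all bases. $38,350 + $73,000 + $15,750 = $127,100.
A deadly weapon other than a firearm was used (+20%): $127,100 × 1.2 = $152,520.
Any prior felony conviction (+100%): $152,520 × 2 = $305,040.
Strong family ties in the jurisdiction (−30%): $305,040 × 0.7 = $213,528.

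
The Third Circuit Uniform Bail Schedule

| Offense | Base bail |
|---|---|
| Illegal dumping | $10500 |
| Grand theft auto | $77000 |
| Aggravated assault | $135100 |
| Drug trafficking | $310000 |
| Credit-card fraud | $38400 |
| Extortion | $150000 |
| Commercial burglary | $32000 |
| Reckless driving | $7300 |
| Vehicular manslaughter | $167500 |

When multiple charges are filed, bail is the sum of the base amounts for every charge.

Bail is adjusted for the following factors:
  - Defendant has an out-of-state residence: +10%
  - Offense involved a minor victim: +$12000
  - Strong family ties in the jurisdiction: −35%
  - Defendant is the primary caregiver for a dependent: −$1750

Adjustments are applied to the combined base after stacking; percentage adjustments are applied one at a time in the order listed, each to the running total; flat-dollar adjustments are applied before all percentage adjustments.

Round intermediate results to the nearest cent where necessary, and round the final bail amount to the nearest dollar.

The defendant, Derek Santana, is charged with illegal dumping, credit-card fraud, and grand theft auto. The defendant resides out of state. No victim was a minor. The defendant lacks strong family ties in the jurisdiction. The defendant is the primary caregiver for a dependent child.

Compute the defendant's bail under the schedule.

$136565

Base amounts from the schedule: illegal dumping $10500; credit-card fraud $38400; grand theft auto $77000.
Stacking rule: sum of all bases. $10500 + $38400 + $77000 = $125900.
Defendant is the primary caregiver for a dependent (−$1750 flat): $125900 − $1750 = $124150.
Defendant has an out-of-state residence (+10%): $124150 × 1.1 = $136565.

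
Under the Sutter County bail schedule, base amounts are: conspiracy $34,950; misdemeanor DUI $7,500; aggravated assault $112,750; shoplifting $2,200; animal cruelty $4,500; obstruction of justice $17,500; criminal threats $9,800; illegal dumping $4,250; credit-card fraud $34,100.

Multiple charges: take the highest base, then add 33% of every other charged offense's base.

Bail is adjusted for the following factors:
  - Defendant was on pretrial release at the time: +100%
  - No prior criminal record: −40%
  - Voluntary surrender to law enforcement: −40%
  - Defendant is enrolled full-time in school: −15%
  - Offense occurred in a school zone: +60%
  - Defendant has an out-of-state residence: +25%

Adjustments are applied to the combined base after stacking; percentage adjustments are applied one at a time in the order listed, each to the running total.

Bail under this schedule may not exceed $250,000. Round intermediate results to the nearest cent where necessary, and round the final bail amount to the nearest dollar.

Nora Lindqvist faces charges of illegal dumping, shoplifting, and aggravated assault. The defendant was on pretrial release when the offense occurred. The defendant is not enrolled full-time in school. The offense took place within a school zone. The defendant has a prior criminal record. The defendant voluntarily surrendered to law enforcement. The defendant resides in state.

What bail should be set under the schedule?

Base amounts from the schedule: illegal dumping $4,250; shoplifting $2,200; aggravated assault $112,750.
Stacking rule: highest base plus 33% of each additional charge. Highest is aggravated assault at $112,750. Additional: $4,250 × 33% = $1,402.50; $2,200 × 33% = $726. Combined base = $112,750 + $2,128.50 = $114,878.50.
Defendant was on pretrial release at the time (+100%): $114,878.50 × 2 = $229,757.
Voluntary surrender to law enforcement (−40%): $229,757 × 0.6 = $137,854.20.
Offense occurred in a school zone (+60%): $137,854.20 × 1.6 = $220,566.72.
$220,566.72 is within the $250,000 maximum.
Rounded to the nearest dollar: $220,567.

$220,567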